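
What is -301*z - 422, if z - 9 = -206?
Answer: 58875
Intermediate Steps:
z = -197 (z = 9 - 206 = -197)
-301*z - 422 = -301*(-197) - 422 = 59297 - 422 = 58875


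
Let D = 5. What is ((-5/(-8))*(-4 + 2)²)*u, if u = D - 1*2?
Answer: 15/2 ≈ 7.5000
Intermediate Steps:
u = 3 (u = 5 - 1*2 = 5 - 2 = 3)
((-5/(-8))*(-4 + 2)²)*u = ((-5/(-8))*(-4 + 2)²)*3 = (-5*(-⅛)*(-2)²)*3 = ((5/8)*4)*3 = (5/2)*3 = 15/2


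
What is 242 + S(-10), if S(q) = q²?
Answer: 342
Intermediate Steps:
242 + S(-10) = 242 + (-10)² = 242 + 100 = 342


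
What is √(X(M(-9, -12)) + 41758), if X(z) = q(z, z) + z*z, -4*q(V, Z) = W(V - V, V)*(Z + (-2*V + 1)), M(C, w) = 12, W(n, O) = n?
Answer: √41902 ≈ 204.70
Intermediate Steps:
q(V, Z) = 0 (q(V, Z) = -(V - V)*(Z + (-2*V + 1))/4 = -0*(Z + (1 - 2*V)) = -0*(1 + Z - 2*V) = -¼*0 = 0)
X(z) = z² (X(z) = 0 + z*z = 0 + z² = z²)
√(X(M(-9, -12)) + 41758) = √(12² + 41758) = √(144 + 41758) = √41902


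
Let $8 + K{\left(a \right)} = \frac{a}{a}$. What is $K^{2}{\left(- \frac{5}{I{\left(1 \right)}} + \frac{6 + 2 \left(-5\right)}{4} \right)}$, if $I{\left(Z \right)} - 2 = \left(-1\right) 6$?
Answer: $49$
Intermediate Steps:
$I{\left(Z \right)} = -4$ ($I{\left(Z \right)} = 2 - 6 = -4$)
$K{\left(a \right)} = -7$ ($K{\left(a \right)} = -8 + \frac{a}{a} = -8 + 1 = -7$)
$K^{2}{\left(- \frac{5}{I{\left(1 \right)}} + \frac{6 + 2 \left(-5\right)}{4} \right)} = \left(-7\right)^{2} = 49$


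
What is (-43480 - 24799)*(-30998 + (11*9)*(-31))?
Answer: 2326060693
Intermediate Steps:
(-43480 - 24799)*(-30998 + (11*9)*(-31)) = -68279*(-30998 + 99*(-31)) = -68279*(-30998 - 3069) = -68279*(-34067) = 2326060693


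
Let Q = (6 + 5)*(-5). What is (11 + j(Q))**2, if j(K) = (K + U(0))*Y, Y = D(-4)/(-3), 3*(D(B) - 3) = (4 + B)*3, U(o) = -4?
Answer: 4900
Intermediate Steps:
D(B) = 7 + B (D(B) = 3 + ((4 + B)*3)/3 = 3 + (12 + 3*B)/3 = 3 + (4 + B) = 7 + B)
Y = -1 (Y = (7 - 4)/(-3) = 3*(-1/3) = -1)
Q = -55 (Q = 11*(-5) = -55)
j(K) = 4 - K (j(K) = (K - 4)*(-1) = (-4 + K)*(-1) = 4 - K)
(11 + j(Q))**2 = (11 + (4 - 1*(-55)))**2 = (11 + (4 + 55))**2 = (11 + 59)**2 = 70**2 = 4900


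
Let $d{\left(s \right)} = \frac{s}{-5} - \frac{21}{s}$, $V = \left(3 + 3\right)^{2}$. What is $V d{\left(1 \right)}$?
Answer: $- \frac{3816}{5} \approx -763.2$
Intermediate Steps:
$V = 36$ ($V = 6^{2} = 36$)
$d{\left(s \right)} = - \frac{21}{s} - \frac{s}{5}$ ($d{\left(s \right)} = s \left(- \frac{1}{5}\right) - \frac{21}{s} = - \frac{s}{5} - \frac{21}{s} = - \frac{21}{s} - \frac{s}{5}$)
$V d{\left(1 \right)} = 36 \left(- \frac{21}{1} - \frac{1}{5}\right) = 36 \left(\left(-21\right) 1 - \frac{1}{5}\right) = 36 \left(-21 - \frac{1}{5}\right) = 36 \left(- \frac{106}{5}\right) = - \frac{3816}{5}$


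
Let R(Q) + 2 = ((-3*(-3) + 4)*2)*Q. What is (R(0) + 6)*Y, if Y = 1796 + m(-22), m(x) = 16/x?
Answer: 78992/11 ≈ 7181.1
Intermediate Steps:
R(Q) = -2 + 26*Q (R(Q) = -2 + ((-3*(-3) + 4)*2)*Q = -2 + ((9 + 4)*2)*Q = -2 + (13*2)*Q = -2 + 26*Q)
Y = 19748/11 (Y = 1796 + 16/(-22) = 1796 + 16*(-1/22) = 1796 - 8/11 = 19748/11 ≈ 1795.3)
(R(0) + 6)*Y = ((-2 + 26*0) + 6)*(19748/11) = ((-2 + 0) + 6)*(19748/11) = (-2 + 6)*(19748/11) = 4*(19748/11) = 78992/11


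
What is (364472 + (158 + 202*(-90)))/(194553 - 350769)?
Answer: -173225/78108 ≈ -2.2178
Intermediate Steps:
(364472 + (158 + 202*(-90)))/(194553 - 350769) = (364472 + (158 - 18180))/(-156216) = (364472 - 18022)*(-1/156216) = 346450*(-1/156216) = -173225/78108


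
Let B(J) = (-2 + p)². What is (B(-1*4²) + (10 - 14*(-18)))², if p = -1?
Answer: 73441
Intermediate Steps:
B(J) = 9 (B(J) = (-2 - 1)² = (-3)² = 9)
(B(-1*4²) + (10 - 14*(-18)))² = (9 + (10 - 14*(-18)))² = (9 + (10 + 252))² = (9 + 262)² = 271² = 73441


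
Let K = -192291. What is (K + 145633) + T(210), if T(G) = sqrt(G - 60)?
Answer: -46658 + 5*sqrt(6) ≈ -46646.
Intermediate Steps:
T(G) = sqrt(-60 + G)
(K + 145633) + T(210) = (-192291 + 145633) + sqrt(-60 + 210) = -46658 + sqrt(150) = -46658 + 5*sqrt(6)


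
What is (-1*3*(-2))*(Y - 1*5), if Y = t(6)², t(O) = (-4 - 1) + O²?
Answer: 5736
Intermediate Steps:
t(O) = -5 + O²
Y = 961 (Y = (-5 + 6²)² = (-5 + 36)² = 31² = 961)
(-1*3*(-2))*(Y - 1*5) = (-1*3*(-2))*(961 - 1*5) = (-3*(-2))*(961 - 5) = 6*956 = 5736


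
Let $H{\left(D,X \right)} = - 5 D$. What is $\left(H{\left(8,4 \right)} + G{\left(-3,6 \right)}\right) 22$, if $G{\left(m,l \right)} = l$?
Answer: $-748$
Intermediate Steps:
$\left(H{\left(8,4 \right)} + G{\left(-3,6 \right)}\right) 22 = \left(\left(-5\right) 8 + 6\right) 22 = \left(-40 + 6\right) 22 = \left(-34\right) 22 = -748$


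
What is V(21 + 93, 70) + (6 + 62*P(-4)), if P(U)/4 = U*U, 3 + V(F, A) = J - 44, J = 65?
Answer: 3992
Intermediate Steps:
V(F, A) = 18 (V(F, A) = -3 + (65 - 44) = -3 + 21 = 18)
P(U) = 4*U² (P(U) = 4*(U*U) = 4*U²)
V(21 + 93, 70) + (6 + 62*P(-4)) = 18 + (6 + 62*(4*(-4)²)) = 18 + (6 + 62*(4*16)) = 18 + (6 + 62*64) = 18 + (6 + 3968) = 18 + 3974 = 3992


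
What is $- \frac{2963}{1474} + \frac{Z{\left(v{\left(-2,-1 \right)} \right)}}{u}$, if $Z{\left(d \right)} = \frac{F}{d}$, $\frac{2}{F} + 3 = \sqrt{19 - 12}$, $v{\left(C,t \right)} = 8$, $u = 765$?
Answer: $- \frac{3022997}{1503480} - \frac{\sqrt{7}}{6120} \approx -2.0111$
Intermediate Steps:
$F = \frac{2}{-3 + \sqrt{7}}$ ($F = \frac{2}{-3 + \sqrt{19 - 12}} = \frac{2}{-3 + \sqrt{7}} \approx -5.6458$)
$Z{\left(d \right)} = \frac{-3 - \sqrt{7}}{d}$
$- \frac{2963}{1474} + \frac{Z{\left(v{\left(-2,-1 \right)} \right)}}{u} = - \frac{2963}{1474} + \frac{\frac{1}{8} \left(-3 - \sqrt{7}\right)}{765} = \left(-2963\right) \frac{1}{1474} + \frac{-3 - \sqrt{7}}{8} \cdot \frac{1}{765} = - \frac{2963}{1474} + \left(- \frac{3}{8} - \frac{\sqrt{7}}{8}\right) \frac{1}{765} = - \frac{2963}{1474} - \left(\frac{1}{2040} + \frac{\sqrt{7}}{6120}\right) = - \frac{3022997}{1503480} - \frac{\sqrt{7}}{6120}$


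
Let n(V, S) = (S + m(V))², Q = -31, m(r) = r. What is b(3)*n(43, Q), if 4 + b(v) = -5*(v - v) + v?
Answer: -144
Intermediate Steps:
n(V, S) = (S + V)²
b(v) = -4 + v (b(v) = -4 + (-5*(v - v) + v) = -4 + (-5*0 + v) = -4 + (0 + v) = -4 + v)
b(3)*n(43, Q) = (-4 + 3)*(-31 + 43)² = -1*12² = -1*144 = -144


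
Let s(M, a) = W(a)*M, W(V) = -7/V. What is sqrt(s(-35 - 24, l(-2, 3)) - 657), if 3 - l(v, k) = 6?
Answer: 4*I*sqrt(447)/3 ≈ 28.19*I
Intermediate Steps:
l(v, k) = -3 (l(v, k) = 3 - 1*6 = 3 - 6 = -3)
s(M, a) = -7*M/a (s(M, a) = (-7/a)*M = -7*M/a)
sqrt(s(-35 - 24, l(-2, 3)) - 657) = sqrt(-7*(-35 - 24)/(-3) - 657) = sqrt(-7*(-59)*(-1/3) - 657) = sqrt(-413/3 - 657) = sqrt(-2384/3) = 4*I*sqrt(447)/3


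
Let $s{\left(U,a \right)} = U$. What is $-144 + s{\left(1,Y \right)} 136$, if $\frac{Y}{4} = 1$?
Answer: $-8$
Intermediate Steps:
$Y = 4$ ($Y = 4 \cdot 1 = 4$)
$-144 + s{\left(1,Y \right)} 136 = -144 + 1 \cdot 136 = -144 + 136 = -8$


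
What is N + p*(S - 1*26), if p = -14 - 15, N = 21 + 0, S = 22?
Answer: 137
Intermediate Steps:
N = 21
p = -29
N + p*(S - 1*26) = 21 - 29*(22 - 1*26) = 21 - 29*(22 - 26) = 21 - 29*(-4) = 21 + 116 = 137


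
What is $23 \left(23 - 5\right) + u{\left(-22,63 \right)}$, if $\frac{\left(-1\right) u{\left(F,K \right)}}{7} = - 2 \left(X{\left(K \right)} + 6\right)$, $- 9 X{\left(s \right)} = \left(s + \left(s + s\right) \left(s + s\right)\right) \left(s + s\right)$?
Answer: $-3123546$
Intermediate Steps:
$X{\left(s \right)} = - \frac{2 s \left(s + 4 s^{2}\right)}{9}$ ($X{\left(s \right)} = - \frac{\left(s + \left(s + s\right) \left(s + s\right)\right) \left(s + s\right)}{9} = - \frac{\left(s + 2 s 2 s\right) 2 s}{9} = - \frac{\left(s + 4 s^{2}\right) 2 s}{9} = - \frac{2 s \left(s + 4 s^{2}\right)}{9}$)
$u{\left(F,K \right)} = 84 + \frac{28 K^{2} \left(-1 - 4 K\right)}{9}$ ($u{\left(F,K \right)} = - 7 \left(- 2 \left(\frac{2 K^{2} \left(-1 - 4 K\right)}{9} + 6\right)\right) = - 7 \left(- 2 \left(6 + \frac{2 K^{2} \left(-1 - 4 K\right)}{9}\right)\right) = - 7 \left(-12 - \frac{4 K^{2} \left(-1 - 4 K\right)}{9}\right) = 84 + \frac{28 K^{2} \left(-1 - 4 K\right)}{9}$)
$23 \left(23 - 5\right) + u{\left(-22,63 \right)} = 23 \left(23 - 5\right) - \left(-84 + 12348 + 3111696\right) = 23 \cdot 18 - 3123960 = 414 - 3123960 = -3123546$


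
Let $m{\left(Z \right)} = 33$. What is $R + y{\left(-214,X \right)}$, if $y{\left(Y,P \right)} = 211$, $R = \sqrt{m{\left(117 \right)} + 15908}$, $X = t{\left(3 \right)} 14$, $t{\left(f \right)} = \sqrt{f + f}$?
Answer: $211 + \sqrt{15941} \approx 337.26$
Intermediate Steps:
$t{\left(f \right)} = \sqrt{2} \sqrt{f}$ ($t{\left(f \right)} = \sqrt{2 f} = \sqrt{2} \sqrt{f}$)
$X = 14 \sqrt{6}$ ($X = \sqrt{2} \sqrt{3} \cdot 14 = \sqrt{6} \cdot 14 = 14 \sqrt{6} \approx 34.293$)
$R = \sqrt{15941}$ ($R = \sqrt{33 + 15908} = \sqrt{15941} \approx 126.26$)
$R + y{\left(-214,X \right)} = \sqrt{15941} + 211 = 211 + \sqrt{15941}$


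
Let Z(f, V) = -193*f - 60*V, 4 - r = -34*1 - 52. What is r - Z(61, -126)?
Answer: 4303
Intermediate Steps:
r = 90 (r = 4 - (-34*1 - 52) = 4 - (-34 - 52) = 4 - 1*(-86) = 4 + 86 = 90)
r - Z(61, -126) = 90 - (-193*61 - 60*(-126)) = 90 - (-11773 + 7560) = 90 - 1*(-4213) = 90 + 4213 = 4303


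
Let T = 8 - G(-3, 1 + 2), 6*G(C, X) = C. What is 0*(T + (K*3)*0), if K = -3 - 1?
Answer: 0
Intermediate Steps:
G(C, X) = C/6
K = -4
T = 17/2 (T = 8 - (-3)/6 = 8 - 1*(-1/2) = 8 + 1/2 = 17/2 ≈ 8.5000)
0*(T + (K*3)*0) = 0*(17/2 - 4*3*0) = 0*(17/2 - 12*0) = 0*(17/2 + 0) = 0*(17/2) = 0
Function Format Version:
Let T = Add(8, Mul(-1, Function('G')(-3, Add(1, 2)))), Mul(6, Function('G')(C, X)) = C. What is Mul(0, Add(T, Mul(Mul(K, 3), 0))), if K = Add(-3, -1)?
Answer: 0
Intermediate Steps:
Function('G')(C, X) = Mul(Rational(1, 6), C)
K = -4
T = Rational(17, 2) (T = Add(8, Mul(-1, Mul(Rational(1, 6), -3))) = Add(8, Mul(-1, Rational(-1, 2))) = Add(8, Rational(1, 2)) = Rational(17, 2) ≈ 8.5000)
Mul(0, Add(T, Mul(Mul(K, 3), 0))) = Mul(0, Add(Rational(17, 2), Mul(Mul(-4, 3), 0))) = Mul(0, Add(Rational(17, 2), Mul(-12, 0))) = Mul(0, Add(Rational(17, 2), 0)) = Mul(0, Rational(17, 2)) = 0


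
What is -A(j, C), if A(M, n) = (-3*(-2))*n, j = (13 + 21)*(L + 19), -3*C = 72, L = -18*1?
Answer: 144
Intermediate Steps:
L = -18
C = -24 (C = -1/3*72 = -24)
j = 34 (j = (13 + 21)*(-18 + 19) = 34*1 = 34)
A(M, n) = 6*n
-A(j, C) = -6*(-24) = -1*(-144) = 144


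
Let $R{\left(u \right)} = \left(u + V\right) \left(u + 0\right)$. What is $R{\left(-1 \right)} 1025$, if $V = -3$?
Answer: $4100$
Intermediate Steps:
$R{\left(u \right)} = u \left(-3 + u\right)$ ($R{\left(u \right)} = \left(u - 3\right) \left(u + 0\right) = \left(-3 + u\right) u = u \left(-3 + u\right)$)
$R{\left(-1 \right)} 1025 = - (-3 - 1) 1025 = \left(-1\right) \left(-4\right) 1025 = 4 \cdot 1025 = 4100$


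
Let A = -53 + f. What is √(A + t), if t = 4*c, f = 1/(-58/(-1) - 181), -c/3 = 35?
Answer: 2*I*√1789035/123 ≈ 21.749*I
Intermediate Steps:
c = -105 (c = -3*35 = -105)
f = -1/123 (f = 1/(-58*(-1) - 181) = 1/(58 - 181) = 1/(-123) = -1/123 ≈ -0.0081301)
A = -6520/123 (A = -53 - 1/123 = -6520/123 ≈ -53.008)
t = -420 (t = 4*(-105) = -420)
√(A + t) = √(-6520/123 - 420) = √(-58180/123) = 2*I*√1789035/123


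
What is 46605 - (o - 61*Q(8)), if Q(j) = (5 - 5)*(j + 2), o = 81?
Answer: 46524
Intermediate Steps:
Q(j) = 0 (Q(j) = 0*(2 + j) = 0)
46605 - (o - 61*Q(8)) = 46605 - (81 - 61*0) = 46605 - (81 + 0) = 46605 - 1*81 = 46605 - 81 = 46524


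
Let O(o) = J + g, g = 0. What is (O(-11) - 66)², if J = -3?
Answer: 4761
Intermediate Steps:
O(o) = -3 (O(o) = -3 + 0 = -3)
(O(-11) - 66)² = (-3 - 66)² = (-69)² = 4761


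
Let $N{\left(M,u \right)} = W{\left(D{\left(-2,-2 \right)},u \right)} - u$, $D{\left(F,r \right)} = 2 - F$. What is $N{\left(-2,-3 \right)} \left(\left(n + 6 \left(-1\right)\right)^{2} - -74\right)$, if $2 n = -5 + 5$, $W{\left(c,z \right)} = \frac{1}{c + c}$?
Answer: $\frac{1375}{4} \approx 343.75$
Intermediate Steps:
$W{\left(c,z \right)} = \frac{1}{2 c}$
$n = 0$ ($n = \frac{-5 + 5}{2} = \frac{1}{2} \cdot 0 = 0$)
$N{\left(M,u \right)} = \frac{1}{8} - u$ ($N{\left(M,u \right)} = \frac{1}{2 \left(2 - -2\right)} - u = \frac{1}{2 \left(2 + 2\right)} - u = \frac{1}{2 \cdot 4} - u = \frac{1}{2} \cdot \frac{1}{4} - u = \frac{1}{8} - u$)
$N{\left(-2,-3 \right)} \left(\left(n + 6 \left(-1\right)\right)^{2} - -74\right) = \left(\frac{1}{8} - -3\right) \left(\left(0 + 6 \left(-1\right)\right)^{2} - -74\right) = \left(\frac{1}{8} + 3\right) \left(\left(0 - 6\right)^{2} + 74\right) = \frac{25 \left(\left(-6\right)^{2} + 74\right)}{8} = \frac{25 \left(36 + 74\right)}{8} = \frac{25}{8} \cdot 110 = \frac{1375}{4}$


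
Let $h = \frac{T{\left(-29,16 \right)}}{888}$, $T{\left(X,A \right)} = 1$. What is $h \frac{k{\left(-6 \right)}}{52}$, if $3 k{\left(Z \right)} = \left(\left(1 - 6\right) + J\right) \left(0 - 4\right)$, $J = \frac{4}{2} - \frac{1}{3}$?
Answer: $\frac{5}{51948} \approx 9.625 \cdot 10^{-5}$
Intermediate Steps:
$J = \frac{5}{3}$ ($J = 4 \cdot \frac{1}{2} - \frac{1}{3} = 2 - \frac{1}{3} = \frac{5}{3} \approx 1.6667$)
$k{\left(Z \right)} = \frac{40}{9}$ ($k{\left(Z \right)} = \frac{\left(\left(1 - 6\right) + \frac{5}{3}\right) \left(0 - 4\right)}{3} = \frac{\left(\left(1 - 6\right) + \frac{5}{3}\right) \left(-4\right)}{3} = \frac{\left(-5 + \frac{5}{3}\right) \left(-4\right)}{3} = \frac{\left(- \frac{10}{3}\right) \left(-4\right)}{3} = \frac{1}{3} \cdot \frac{40}{3} = \frac{40}{9}$)
$h = \frac{1}{888}$ ($h = 1 \cdot \frac{1}{888} = \frac{1}{888} \approx 0.0011261$)
$h \frac{k{\left(-6 \right)}}{52} = \frac{\frac{40}{9} \cdot \frac{1}{52}}{888} = \frac{1}{888} \cdot \frac{10}{117} = \frac{5}{51948}$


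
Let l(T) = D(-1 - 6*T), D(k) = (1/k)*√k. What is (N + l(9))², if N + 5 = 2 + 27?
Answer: (1320 - I*√55)²/3025 ≈ 575.98 - 6.4723*I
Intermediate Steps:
N = 24 (N = -5 + (2 + 27) = -5 + 29 = 24)
D(k) = k^(-½) (D(k) = √k/k = k^(-½))
l(T) = (-1 - 6*T)^(-½)
(N + l(9))² = (24 + (-1 - 6*9)^(-½))² = (24 + (-1 - 54)^(-½))² = (24 + (-55)^(-½))² = (24 - I*√55/55)²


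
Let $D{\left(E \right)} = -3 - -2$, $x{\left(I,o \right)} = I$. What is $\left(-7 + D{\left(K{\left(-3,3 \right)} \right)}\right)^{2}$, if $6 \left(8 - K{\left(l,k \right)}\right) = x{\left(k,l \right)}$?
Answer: $64$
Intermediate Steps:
$K{\left(l,k \right)} = 8 - \frac{k}{6}$
$D{\left(E \right)} = -1$ ($D{\left(E \right)} = -3 + 2 = -1$)
$\left(-7 + D{\left(K{\left(-3,3 \right)} \right)}\right)^{2} = \left(-7 - 1\right)^{2} = \left(-8\right)^{2} = 64$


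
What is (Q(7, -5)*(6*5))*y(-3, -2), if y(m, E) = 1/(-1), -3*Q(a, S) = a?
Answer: 70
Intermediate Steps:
Q(a, S) = -a/3
y(m, E) = -1
(Q(7, -5)*(6*5))*y(-3, -2) = ((-⅓*7)*(6*5))*(-1) = -7/3*30*(-1) = -70*(-1) = 70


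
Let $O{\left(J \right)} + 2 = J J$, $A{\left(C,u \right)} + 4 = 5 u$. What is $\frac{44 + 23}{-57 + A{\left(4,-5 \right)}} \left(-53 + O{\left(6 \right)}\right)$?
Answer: $\frac{1273}{86} \approx 14.802$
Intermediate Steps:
$A{\left(C,u \right)} = -4 + 5 u$
$O{\left(J \right)} = -2 + J^{2}$ ($O{\left(J \right)} = -2 + J J = -2 + J^{2}$)
$\frac{44 + 23}{-57 + A{\left(4,-5 \right)}} \left(-53 + O{\left(6 \right)}\right) = \frac{44 + 23}{-57 + \left(-4 + 5 \left(-5\right)\right)} \left(-53 - \left(2 - 6^{2}\right)\right) = \frac{67}{-57 - 29} \left(-53 + \left(-2 + 36\right)\right) = \frac{67}{-57 - 29} \left(-53 + 34\right) = \frac{67}{-86} \left(-19\right) = 67 \left(- \frac{1}{86}\right) \left(-19\right) = \left(- \frac{67}{86}\right) \left(-19\right) = \frac{1273}{86}$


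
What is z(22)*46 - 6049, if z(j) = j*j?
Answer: 16215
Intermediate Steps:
z(j) = j**2
z(22)*46 - 6049 = 22**2*46 - 6049 = 484*46 - 6049 = 22264 - 6049 = 16215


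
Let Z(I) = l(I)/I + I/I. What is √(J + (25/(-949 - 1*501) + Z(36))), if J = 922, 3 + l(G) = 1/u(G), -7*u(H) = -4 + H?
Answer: √1788257218/1392 ≈ 30.379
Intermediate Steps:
u(H) = 4/7 - H/7 (u(H) = -(-4 + H)/7 = 4/7 - H/7)
l(G) = -3 + 1/(4/7 - G/7)
Z(I) = 1 + (5 - 3*I)/(I*(-4 + I)) (Z(I) = ((5 - 3*I)/(-4 + I))/I + I/I = (5 - 3*I)/(I*(-4 + I)) + 1 = 1 + (5 - 3*I)/(I*(-4 + I)))
√(J + (25/(-949 - 1*501) + Z(36))) = √(922 + (25/(-949 - 1*501) + (7 + (-3 + 36)*(4 - 1*36))/(36*(4 - 1*36)))) = √(922 + (25/(-949 - 501) + (7 + 33*(4 - 36))/(36*(4 - 36)))) = √(922 + (25/(-1450) + (1/36)*(7 + 33*(-32))/(-32))) = √(922 + (25*(-1/1450) + (1/36)*(-1/32)*(7 - 1056))) = √(922 + (-1/58 + (1/36)*(-1/32)*(-1049))) = √(922 + (-1/58 + 1049/1152)) = √(922 + 29845/33408) = √(30832021/33408) = √1788257218/1392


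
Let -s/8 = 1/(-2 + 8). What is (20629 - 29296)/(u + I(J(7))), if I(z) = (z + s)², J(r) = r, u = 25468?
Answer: -78003/229501 ≈ -0.33988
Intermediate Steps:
s = -4/3 (s = -8/(-2 + 8) = -8/6 = -8*⅙ = -4/3 ≈ -1.3333)
I(z) = (-4/3 + z)² (I(z) = (z - 4/3)² = (-4/3 + z)²)
(20629 - 29296)/(u + I(J(7))) = (20629 - 29296)/(25468 + (-4 + 3*7)²/9) = -8667/(25468 + (-4 + 21)²/9) = -8667/(25468 + (⅑)*17²) = -8667/(25468 + (⅑)*289) = -8667/(25468 + 289/9) = -8667/229501/9 = -8667*9/229501 = -78003/229501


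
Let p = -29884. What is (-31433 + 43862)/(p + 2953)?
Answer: -4143/8977 ≈ -0.46151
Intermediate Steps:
(-31433 + 43862)/(p + 2953) = (-31433 + 43862)/(-29884 + 2953) = 12429/(-26931) = 12429*(-1/26931) = -4143/8977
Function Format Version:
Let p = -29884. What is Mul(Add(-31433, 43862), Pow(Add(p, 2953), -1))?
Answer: Rational(-4143, 8977) ≈ -0.46151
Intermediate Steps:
Mul(Add(-31433, 43862), Pow(Add(p, 2953), -1)) = Mul(Add(-31433, 43862), Pow(Add(-29884, 2953), -1)) = Mul(12429, Pow(-26931, -1)) = Mul(12429, Rational(-1, 26931)) = Rational(-4143, 8977)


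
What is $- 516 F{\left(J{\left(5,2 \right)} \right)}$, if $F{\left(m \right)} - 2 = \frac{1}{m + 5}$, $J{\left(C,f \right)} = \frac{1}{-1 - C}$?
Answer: $- \frac{33024}{29} \approx -1138.8$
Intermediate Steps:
$F{\left(m \right)} = 2 + \frac{1}{5 + m}$ ($F{\left(m \right)} = 2 + \frac{1}{m + 5} = 2 + \frac{1}{5 + m}$)
$- 516 F{\left(J{\left(5,2 \right)} \right)} = - 516 \frac{11 + 2 \left(- \frac{1}{1 + 5}\right)}{5 - \frac{1}{1 + 5}} = - 516 \frac{11 + 2 \left(- \frac{1}{6}\right)}{5 - \frac{1}{6}} = - 516 \frac{11 - \frac{1}{3}}{\frac{29}{6}} = - 516 \cdot \frac{6}{29} \cdot \frac{32}{3} = \left(-516\right) \frac{64}{29} = - \frac{33024}{29}$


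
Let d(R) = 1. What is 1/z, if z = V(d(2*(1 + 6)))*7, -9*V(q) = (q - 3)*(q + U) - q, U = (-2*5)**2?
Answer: 9/1421 ≈ 0.0063336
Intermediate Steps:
U = 100 (U = (-10)**2 = 100)
V(q) = q/9 - (-3 + q)*(100 + q)/9 (V(q) = -((q - 3)*(q + 100) - q)/9 = -((-3 + q)*(100 + q) - q)/9 = -(-q + (-3 + q)*(100 + q))/9 = q/9 - (-3 + q)*(100 + q)/9)
z = 1421/9 (z = (100/3 - 32/3*1 - 1/9*1**2)*7 = (100/3 - 32/3 - 1/9*1)*7 = (100/3 - 32/3 - 1/9)*7 = (203/9)*7 = 1421/9 ≈ 157.89)
1/z = 1/(1421/9) = 9/1421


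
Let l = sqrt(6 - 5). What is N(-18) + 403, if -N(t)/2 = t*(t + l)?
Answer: -209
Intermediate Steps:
l = 1 (l = sqrt(1) = 1)
N(t) = -2*t*(1 + t) (N(t) = -2*t*(t + 1) = -2*t*(1 + t))
N(-18) + 403 = -2*(-18)*(1 - 18) + 403 = -2*(-18)*(-17) + 403 = -612 + 403 = -209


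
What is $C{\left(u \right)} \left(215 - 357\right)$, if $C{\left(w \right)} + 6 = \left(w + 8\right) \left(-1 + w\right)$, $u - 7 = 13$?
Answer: $-74692$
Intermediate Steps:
$u = 20$ ($u = 7 + 13 = 20$)
$C{\left(w \right)} = -6 + \left(-1 + w\right) \left(8 + w\right)$ ($C{\left(w \right)} = -6 + \left(w + 8\right) \left(-1 + w\right) = -6 + \left(8 + w\right) \left(-1 + w\right) = -6 + \left(-1 + w\right) \left(8 + w\right)$)
$C{\left(u \right)} \left(215 - 357\right) = \left(-14 + 20^{2} + 7 \cdot 20\right) \left(215 - 357\right) = \left(-14 + 400 + 140\right) \left(-142\right) = 526 \left(-142\right) = -74692$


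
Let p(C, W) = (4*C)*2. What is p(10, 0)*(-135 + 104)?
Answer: -2480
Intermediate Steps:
p(C, W) = 8*C
p(10, 0)*(-135 + 104) = (8*10)*(-135 + 104) = 80*(-31) = -2480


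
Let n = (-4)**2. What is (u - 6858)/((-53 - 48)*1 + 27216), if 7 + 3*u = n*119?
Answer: -18677/81345 ≈ -0.22960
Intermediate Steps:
n = 16
u = 1897/3 (u = -7/3 + (16*119)/3 = -7/3 + (1/3)*1904 = -7/3 + 1904/3 = 1897/3 ≈ 632.33)
(u - 6858)/((-53 - 48)*1 + 27216) = (1897/3 - 6858)/((-53 - 48)*1 + 27216) = -18677/(3*(-101*1 + 27216)) = -18677/(3*(-101 + 27216)) = -18677/3/27115 = -18677/3*1/27115 = -18677/81345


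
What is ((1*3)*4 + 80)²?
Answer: 8464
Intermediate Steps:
((1*3)*4 + 80)² = (3*4 + 80)² = (12 + 80)² = 92² = 8464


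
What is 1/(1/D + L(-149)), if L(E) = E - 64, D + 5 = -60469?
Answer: -60474/12880963 ≈ -0.0046948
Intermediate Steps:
D = -60474 (D = -5 - 60469 = -60474)
L(E) = -64 + E
1/(1/D + L(-149)) = 1/(1/(-60474) + (-64 - 149)) = 1/(-1/60474 - 213) = 1/(-12880963/60474) = -60474/12880963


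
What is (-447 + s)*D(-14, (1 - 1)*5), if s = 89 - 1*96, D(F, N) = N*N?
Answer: 0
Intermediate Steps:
D(F, N) = N**2
s = -7 (s = 89 - 96 = -7)
(-447 + s)*D(-14, (1 - 1)*5) = (-447 - 7)*((1 - 1)*5)**2 = -454*(0*5)**2 = -454*0**2 = -454*0 = 0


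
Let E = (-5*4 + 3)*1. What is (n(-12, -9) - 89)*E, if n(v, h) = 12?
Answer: 1309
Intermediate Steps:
E = -17 (E = (-20 + 3)*1 = -17*1 = -17)
(n(-12, -9) - 89)*E = (12 - 89)*(-17) = -77*(-17) = 1309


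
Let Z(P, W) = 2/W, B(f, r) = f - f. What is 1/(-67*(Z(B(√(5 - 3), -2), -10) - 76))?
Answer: 5/25527 ≈ 0.00019587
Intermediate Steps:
B(f, r) = 0
1/(-67*(Z(B(√(5 - 3), -2), -10) - 76)) = 1/(-67*(2/(-10) - 76)) = 1/(-67*(2*(-⅒) - 76)) = 1/(-67*(-⅕ - 76)) = 1/(-67*(-381/5)) = 1/(25527/5) = 5/25527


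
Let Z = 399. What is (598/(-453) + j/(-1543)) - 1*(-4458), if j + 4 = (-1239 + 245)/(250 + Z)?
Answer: 2021718184802/453637371 ≈ 4456.7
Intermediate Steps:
j = -3590/649 (j = -4 + (-1239 + 245)/(250 + 399) = -4 - 994/649 = -3590/649 ≈ -5.5316)
(598/(-453) + j/(-1543)) - 1*(-4458) = (598/(-453) - 3590/649/(-1543)) - 1*(-4458) = (598*(-1/453) - 3590/649*(-1/1543)) + 4458 = (-598/453 + 3590/1001407) + 4458 = -597215116/453637371 + 4458 = 2021718184802/453637371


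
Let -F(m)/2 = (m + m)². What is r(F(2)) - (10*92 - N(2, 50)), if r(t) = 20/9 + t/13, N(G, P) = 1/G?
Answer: -215219/234 ≈ -919.74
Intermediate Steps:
F(m) = -8*m² (F(m) = -2*(m + m)² = -2*4*m² = -8*m²)
r(t) = 20/9 + t/13 (r(t) = 20*(⅑) + t*(1/13) = 20/9 + t/13)
r(F(2)) - (10*92 - N(2, 50)) = (20/9 + (-8*2²)/13) - (10*92 - 1/2) = (20/9 + (-8*4)/13) - (920 - 1*½) = (20/9 + (1/13)*(-32)) - (920 - ½) = (20/9 - 32/13) - 1*1839/2 = -28/117 - 1839/2 = -215219/234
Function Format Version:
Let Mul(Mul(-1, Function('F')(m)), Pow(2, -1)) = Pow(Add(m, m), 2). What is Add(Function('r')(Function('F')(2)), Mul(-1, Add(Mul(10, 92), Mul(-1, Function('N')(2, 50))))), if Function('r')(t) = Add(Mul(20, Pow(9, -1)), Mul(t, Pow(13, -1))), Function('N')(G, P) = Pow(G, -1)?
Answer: Rational(-215219, 234) ≈ -919.74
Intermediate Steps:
Function('F')(m) = Mul(-8, Pow(m, 2)) (Function('F')(m) = Mul(-2, Pow(Add(m, m), 2)) = Mul(-2, Pow(Mul(2, m), 2)) = Mul(-2, Mul(4, Pow(m, 2))) = Mul(-8, Pow(m, 2)))
Function('r')(t) = Add(Rational(20, 9), Mul(Rational(1, 13), t)) (Function('r')(t) = Add(Mul(20, Rational(1, 9)), Mul(t, Rational(1, 13))) = Add(Rational(20, 9), Mul(Rational(1, 13), t)))
Add(Function('r')(Function('F')(2)), Mul(-1, Add(Mul(10, 92), Mul(-1, Function('N')(2, 50))))) = Add(Add(Rational(20, 9), Mul(Rational(1, 13), Mul(-8, Pow(2, 2)))), Mul(-1, Add(Mul(10, 92), Mul(-1, Pow(2, -1))))) = Add(Add(Rational(20, 9), Mul(Rational(1, 13), Mul(-8, 4))), Mul(-1, Add(920, Mul(-1, Rational(1, 2))))) = Add(Add(Rational(20, 9), Mul(Rational(1, 13), -32)), Mul(-1, Add(920, Rational(-1, 2)))) = Add(Add(Rational(20, 9), Rational(-32, 13)), Mul(-1, Rational(1839, 2))) = Add(Rational(-28, 117), Rational(-1839, 2)) = Rational(-215219, 234)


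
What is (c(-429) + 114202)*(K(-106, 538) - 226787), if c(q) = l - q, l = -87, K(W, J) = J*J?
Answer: 7176983408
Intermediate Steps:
K(W, J) = J**2
c(q) = -87 - q
(c(-429) + 114202)*(K(-106, 538) - 226787) = ((-87 - 1*(-429)) + 114202)*(538**2 - 226787) = ((-87 + 429) + 114202)*(289444 - 226787) = (342 + 114202)*62657 = 114544*62657 = 7176983408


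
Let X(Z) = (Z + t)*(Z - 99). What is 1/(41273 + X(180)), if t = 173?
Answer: 1/69866 ≈ 1.4313e-5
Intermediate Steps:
X(Z) = (-99 + Z)*(173 + Z) (X(Z) = (Z + 173)*(Z - 99) = (173 + Z)*(-99 + Z) = (-99 + Z)*(173 + Z))
1/(41273 + X(180)) = 1/(41273 + (-17127 + 180² + 74*180)) = 1/(41273 + (-17127 + 32400 + 13320)) = 1/(41273 + 28593) = 1/69866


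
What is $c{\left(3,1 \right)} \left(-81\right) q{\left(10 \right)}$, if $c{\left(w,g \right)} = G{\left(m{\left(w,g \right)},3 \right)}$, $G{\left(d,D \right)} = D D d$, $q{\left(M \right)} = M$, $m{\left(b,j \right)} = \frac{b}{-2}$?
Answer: $10935$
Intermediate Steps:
$m{\left(b,j \right)} = - \frac{b}{2}$ ($m{\left(b,j \right)} = b \left(- \frac{1}{2}\right) = - \frac{b}{2}$)
$G{\left(d,D \right)} = d D^{2}$ ($G{\left(d,D \right)} = D^{2} d = d D^{2}$)
$c{\left(w,g \right)} = - \frac{9 w}{2}$ ($c{\left(w,g \right)} = - \frac{w}{2} \cdot 3^{2} = - \frac{w}{2} \cdot 9 = - \frac{9 w}{2}$)
$c{\left(3,1 \right)} \left(-81\right) q{\left(10 \right)} = \left(- \frac{9}{2}\right) 3 \left(-81\right) 10 = \left(- \frac{27}{2}\right) \left(-81\right) 10 = \frac{2187}{2} \cdot 10 = 10935$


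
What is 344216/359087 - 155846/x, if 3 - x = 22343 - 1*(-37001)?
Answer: 76388394258/21308581667 ≈ 3.5849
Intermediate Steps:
x = -59341 (x = 3 - (22343 - 1*(-37001)) = 3 - (22343 + 37001) = 3 - 1*59344 = 3 - 59344 = -59341)
344216/359087 - 155846/x = 344216/359087 - 155846/(-59341) = 344216*(1/359087) - 155846*(-1/59341) = 344216/359087 + 155846/59341 = 76388394258/21308581667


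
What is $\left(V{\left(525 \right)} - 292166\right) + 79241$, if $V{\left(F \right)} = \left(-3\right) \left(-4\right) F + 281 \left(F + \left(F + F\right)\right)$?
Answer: $235950$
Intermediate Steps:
$V{\left(F \right)} = 855 F$ ($V{\left(F \right)} = 12 F + 281 \left(F + 2 F\right) = 12 F + 281 \cdot 3 F = 12 F + 843 F = 855 F$)
$\left(V{\left(525 \right)} - 292166\right) + 79241 = \left(855 \cdot 525 - 292166\right) + 79241 = \left(448875 - 292166\right) + 79241 = 156709 + 79241 = 235950$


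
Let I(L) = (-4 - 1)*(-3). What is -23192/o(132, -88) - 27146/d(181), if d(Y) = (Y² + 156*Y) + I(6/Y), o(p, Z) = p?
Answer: -25331671/143814 ≈ -176.14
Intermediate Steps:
I(L) = 15 (I(L) = -5*(-3) = 15)
d(Y) = 15 + Y² + 156*Y (d(Y) = (Y² + 156*Y) + 15 = 15 + Y² + 156*Y)
-23192/o(132, -88) - 27146/d(181) = -23192/132 - 27146/(15 + 181² + 156*181) = -23192*1/132 - 27146/(15 + 32761 + 28236) = -5798/33 - 27146/61012 = -5798/33 - 27146*1/61012 = -5798/33 - 1939/4358 = -25331671/143814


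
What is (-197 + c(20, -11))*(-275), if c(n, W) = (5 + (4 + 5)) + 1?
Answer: 50050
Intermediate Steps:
c(n, W) = 15 (c(n, W) = (5 + 9) + 1 = 14 + 1 = 15)
(-197 + c(20, -11))*(-275) = (-197 + 15)*(-275) = -182*(-275) = 50050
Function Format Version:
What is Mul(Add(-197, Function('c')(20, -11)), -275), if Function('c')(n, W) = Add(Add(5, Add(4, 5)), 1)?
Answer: 50050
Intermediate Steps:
Function('c')(n, W) = 15 (Function('c')(n, W) = Add(Add(5, 9), 1) = Add(14, 1) = 15)
Mul(Add(-197, Function('c')(20, -11)), -275) = Mul(Add(-197, 15), -275) = Mul(-182, -275) = 50050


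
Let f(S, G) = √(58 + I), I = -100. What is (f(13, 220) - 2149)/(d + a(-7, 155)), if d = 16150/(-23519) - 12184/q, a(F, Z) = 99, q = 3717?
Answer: -187865844327/8308007131 + 87420123*I*√42/8308007131 ≈ -22.613 + 0.068193*I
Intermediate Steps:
d = -346585046/87420123 (d = 16150/(-23519) - 12184/3717 = 16150*(-1/23519) - 12184*1/3717 = -16150/23519 - 12184/3717 = -346585046/87420123 ≈ -3.9646)
f(S, G) = I*√42 (f(S, G) = √(58 - 100) = √(-42) = I*√42)
(f(13, 220) - 2149)/(d + a(-7, 155)) = (I*√42 - 2149)/(-346585046/87420123 + 99) = (-2149 + I*√42)/(8308007131/87420123) = (-2149 + I*√42)*(87420123/8308007131) = -187865844327/8308007131 + 87420123*I*√42/8308007131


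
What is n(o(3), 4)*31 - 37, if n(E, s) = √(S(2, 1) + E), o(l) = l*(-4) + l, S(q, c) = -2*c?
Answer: -37 + 31*I*√11 ≈ -37.0 + 102.82*I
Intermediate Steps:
o(l) = -3*l (o(l) = -4*l + l = -3*l)
n(E, s) = √(-2 + E) (n(E, s) = √(-2*1 + E) = √(-2 + E))
n(o(3), 4)*31 - 37 = √(-2 - 3*3)*31 - 37 = √(-2 - 9)*31 - 37 = √(-11)*31 - 37 = (I*√11)*31 - 37 = 31*I*√11 - 37 = -37 + 31*I*√11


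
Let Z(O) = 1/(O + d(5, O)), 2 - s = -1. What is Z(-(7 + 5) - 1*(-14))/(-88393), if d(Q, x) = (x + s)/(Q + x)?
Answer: -7/1679467 ≈ -4.1680e-6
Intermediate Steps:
s = 3 (s = 2 - 1*(-1) = 2 + 1 = 3)
d(Q, x) = (3 + x)/(Q + x) (d(Q, x) = (x + 3)/(Q + x) = (3 + x)/(Q + x))
Z(O) = 1/(O + (3 + O)/(5 + O))
Z(-(7 + 5) - 1*(-14))/(-88393) = ((5 + (-(7 + 5) - 1*(-14)))/(3 + (-(7 + 5) - 1*(-14)) + (-(7 + 5) - 1*(-14))*(5 + (-(7 + 5) - 1*(-14)))))/(-88393) = ((5 + (-1*12 + 14))/(3 + (-1*12 + 14) + (-1*12 + 14)*(5 + (-1*12 + 14))))*(-1/88393) = ((5 + (-12 + 14))/(3 + (-12 + 14) + (-12 + 14)*(5 + (-12 + 14))))*(-1/88393) = ((5 + 2)/(3 + 2 + 2*(5 + 2)))*(-1/88393) = (7/(3 + 2 + 2*7))*(-1/88393) = (7/(3 + 2 + 14))*(-1/88393) = (7/19)*(-1/88393) = -7/1679467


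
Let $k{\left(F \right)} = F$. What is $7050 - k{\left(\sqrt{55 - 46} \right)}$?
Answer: $7047$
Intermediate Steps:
$7050 - k{\left(\sqrt{55 - 46} \right)} = 7050 - \sqrt{55 - 46} = 7050 - \sqrt{9} = 7050 - 3 = 7047$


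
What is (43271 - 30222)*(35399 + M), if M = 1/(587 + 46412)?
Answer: 21709850988498/46999 ≈ 4.6192e+8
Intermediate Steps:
M = 1/46999 ≈ 2.1277e-5
(43271 - 30222)*(35399 + M) = (43271 - 30222)*(35399 + 1/46999) = 13049*(1663717602/46999) = 21709850988498/46999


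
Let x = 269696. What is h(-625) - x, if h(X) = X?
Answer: -270321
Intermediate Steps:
h(-625) - x = -625 - 1*269696 = -625 - 269696 = -270321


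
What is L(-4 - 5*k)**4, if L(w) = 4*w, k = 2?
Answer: 9834496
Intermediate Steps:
L(-4 - 5*k)**4 = (4*(-4 - 5*2))**4 = (4*(-4 - 10))**4 = (4*(-14))**4 = (-56)**4 = 9834496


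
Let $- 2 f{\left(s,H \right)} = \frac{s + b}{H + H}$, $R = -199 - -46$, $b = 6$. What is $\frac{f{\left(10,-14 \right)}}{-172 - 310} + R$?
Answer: $- \frac{258112}{1687} \approx -153.0$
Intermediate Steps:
$R = -153$ ($R = -199 + 46 = -153$)
$f{\left(s,H \right)} = - \frac{6 + s}{4 H}$ ($f{\left(s,H \right)} = - \frac{\left(s + 6\right) \frac{1}{H + H}}{2} = - \frac{\left(6 + s\right) \frac{1}{2 H}}{2} = - \frac{\frac{1}{2} \frac{1}{H} \left(6 + s\right)}{2} = - \frac{6 + s}{4 H}$)
$\frac{f{\left(10,-14 \right)}}{-172 - 310} + R = \frac{\frac{1}{4} \frac{1}{-14} \left(-6 - 10\right)}{-172 - 310} - 153 = \frac{\frac{1}{4} \left(- \frac{1}{14}\right) \left(-6 - 10\right)}{-482} - 153 = \frac{1}{4} \left(- \frac{1}{14}\right) \left(-16\right) \left(- \frac{1}{482}\right) - 153 = \frac{2}{7} \left(- \frac{1}{482}\right) - 153 = - \frac{1}{1687} - 153 = - \frac{258112}{1687}$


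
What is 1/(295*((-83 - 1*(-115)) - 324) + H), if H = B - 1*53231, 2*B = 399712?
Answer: 1/60485 ≈ 1.6533e-5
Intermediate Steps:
B = 199856 (B = (½)*399712 = 199856)
H = 146625 (H = 199856 - 1*53231 = 199856 - 53231 = 146625)
1/(295*((-83 - 1*(-115)) - 324) + H) = 1/(295*((-83 - 1*(-115)) - 324) + 146625) = 1/(295*((-83 + 115) - 324) + 146625) = 1/(295*(32 - 324) + 146625) = 1/(295*(-292) + 146625) = 1/(-86140 + 146625) = 1/60485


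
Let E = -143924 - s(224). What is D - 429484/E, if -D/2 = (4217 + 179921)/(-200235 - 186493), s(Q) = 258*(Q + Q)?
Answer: 16354003535/6272438114 ≈ 2.6073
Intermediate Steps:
s(Q) = 516*Q (s(Q) = 258*(2*Q) = 516*Q)
D = 92069/96682 (D = -2*(4217 + 179921)/(-200235 - 186493) = -368276/(-386728) = -368276*(-1)/386728 = -2*(-92069/193364) = 92069/96682 ≈ 0.95229)
E = -259508 (E = -143924 - 516*224 = -143924 - 1*115584 = -143924 - 115584 = -259508)
D - 429484/E = 92069/96682 - 429484/(-259508) = 92069/96682 - 429484*(-1)/259508 = 92069/96682 - 1*(-107371/64877) = 92069/96682 + 107371/64877 = 16354003535/6272438114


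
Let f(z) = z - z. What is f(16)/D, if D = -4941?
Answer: 0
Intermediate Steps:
f(z) = 0
f(16)/D = 0/(-4941) = 0*(-1/4941) = 0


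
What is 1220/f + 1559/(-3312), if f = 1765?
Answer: 257801/1169136 ≈ 0.22051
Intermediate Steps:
1220/f + 1559/(-3312) = 1220/1765 + 1559/(-3312) = 1220*(1/1765) + 1559*(-1/3312) = 244/353 - 1559/3312 = 257801/1169136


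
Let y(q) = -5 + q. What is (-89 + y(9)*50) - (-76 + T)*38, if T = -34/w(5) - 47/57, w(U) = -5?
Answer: 41579/15 ≈ 2771.9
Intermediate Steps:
T = 1703/285 (T = -34/(-5) - 47/57 = -34*(-1/5) - 47*1/57 = 34/5 - 47/57 = 1703/285 ≈ 5.9754)
(-89 + y(9)*50) - (-76 + T)*38 = (-89 + (-5 + 9)*50) - (-76 + 1703/285)*38 = (-89 + 4*50) - (-19957)*38/285 = (-89 + 200) - 1*(-39914/15) = 111 + 39914/15 = 41579/15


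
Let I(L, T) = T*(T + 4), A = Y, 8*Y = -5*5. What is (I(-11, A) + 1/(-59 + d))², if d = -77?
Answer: 8898289/1183744 ≈ 7.5171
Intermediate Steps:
Y = -25/8 (Y = (-5*5)/8 = (⅛)*(-25) = -25/8 ≈ -3.1250)
A = -25/8 ≈ -3.1250
I(L, T) = T*(4 + T)
(I(-11, A) + 1/(-59 + d))² = (-25*(4 - 25/8)/8 + 1/(-59 - 77))² = (-25/8*7/8 + 1/(-136))² = (-175/64 - 1/136)² = (-2983/1088)² = 8898289/1183744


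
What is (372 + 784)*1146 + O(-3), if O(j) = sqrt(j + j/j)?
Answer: 1324776 + I*sqrt(2) ≈ 1.3248e+6 + 1.4142*I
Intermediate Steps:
O(j) = sqrt(1 + j) (O(j) = sqrt(j + 1) = sqrt(1 + j))
(372 + 784)*1146 + O(-3) = (372 + 784)*1146 + sqrt(1 - 3) = 1156*1146 + sqrt(-2) = 1324776 + I*sqrt(2)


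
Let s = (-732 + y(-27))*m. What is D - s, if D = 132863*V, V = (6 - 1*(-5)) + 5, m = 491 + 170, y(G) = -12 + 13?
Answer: 2608999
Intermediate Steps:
y(G) = 1
m = 661
V = 16 (V = (6 + 5) + 5 = 11 + 5 = 16)
s = -483191 (s = (-732 + 1)*661 = -731*661 = -483191)
D = 2125808 (D = 132863*16 = 2125808)
D - s = 2125808 - 1*(-483191) = 2125808 + 483191 = 2608999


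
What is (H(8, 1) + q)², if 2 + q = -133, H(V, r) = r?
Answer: 17956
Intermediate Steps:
q = -135 (q = -2 - 133 = -135)
(H(8, 1) + q)² = (1 - 135)² = (-134)² = 17956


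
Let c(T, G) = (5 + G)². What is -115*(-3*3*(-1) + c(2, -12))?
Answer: -6670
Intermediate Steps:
-115*(-3*3*(-1) + c(2, -12)) = -115*(-3*3*(-1) + (5 - 12)²) = -115*(-9*(-1) + (-7)²) = -115*(9 + 49) = -115*58 = -6670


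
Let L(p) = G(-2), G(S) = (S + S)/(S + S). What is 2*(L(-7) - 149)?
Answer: -296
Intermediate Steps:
G(S) = 1 (G(S) = (2*S)/((2*S)) = (2*S)*(1/(2*S)) = 1)
L(p) = 1
2*(L(-7) - 149) = 2*(1 - 149) = 2*(-148) = -296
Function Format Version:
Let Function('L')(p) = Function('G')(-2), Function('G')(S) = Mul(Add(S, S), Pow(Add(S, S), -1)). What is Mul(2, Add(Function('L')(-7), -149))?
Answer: -296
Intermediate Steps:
Function('G')(S) = 1 (Function('G')(S) = Mul(Mul(2, S), Pow(Mul(2, S), -1)) = Mul(Mul(2, S), Mul(Rational(1, 2), Pow(S, -1))) = 1)
Function('L')(p) = 1
Mul(2, Add(Function('L')(-7), -149)) = Mul(2, Add(1, -149)) = Mul(2, -148) = -296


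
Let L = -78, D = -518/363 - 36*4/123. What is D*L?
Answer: 1005212/4961 ≈ 202.62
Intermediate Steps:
D = -38662/14883 (D = -518*1/363 - 144*1/123 = -518/363 - 48/41 = -38662/14883 ≈ -2.5977)
D*L = -38662/14883*(-78) = 1005212/4961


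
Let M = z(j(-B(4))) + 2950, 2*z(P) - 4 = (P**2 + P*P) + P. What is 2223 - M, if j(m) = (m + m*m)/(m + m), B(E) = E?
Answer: -1461/2 ≈ -730.50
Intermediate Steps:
j(m) = (m + m**2)/(2*m) (j(m) = (m + m**2)/((2*m)) = (m + m**2)*(1/(2*m)) = (m + m**2)/(2*m))
z(P) = 2 + P**2 + P/2 (z(P) = 2 + ((P**2 + P*P) + P)/2 = 2 + ((P**2 + P**2) + P)/2 = 2 + (2*P**2 + P)/2 = 2 + (P + 2*P**2)/2 = 2 + (P**2 + P/2) = 2 + P**2 + P/2)
M = 5907/2 (M = (2 + (1/2 + (-1*4)/2)**2 + (1/2 + (-1*4)/2)/2) + 2950 = (2 + (1/2 + (1/2)*(-4))**2 + (1/2 + (1/2)*(-4))/2) + 2950 = (2 + (1/2 - 2)**2 + (1/2 - 2)/2) + 2950 = (2 + (-3/2)**2 + (1/2)*(-3/2)) + 2950 = (2 + 9/4 - 3/4) + 2950 = 7/2 + 2950 = 5907/2 ≈ 2953.5)
2223 - M = 2223 - 1*5907/2 = 2223 - 5907/2 = -1461/2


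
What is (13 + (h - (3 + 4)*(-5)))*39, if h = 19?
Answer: 2613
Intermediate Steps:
(13 + (h - (3 + 4)*(-5)))*39 = (13 + (19 - (3 + 4)*(-5)))*39 = (13 + (19 - 7*(-5)))*39 = (13 + (19 - 1*(-35)))*39 = (13 + (19 + 35))*39 = (13 + 54)*39 = 67*39 = 2613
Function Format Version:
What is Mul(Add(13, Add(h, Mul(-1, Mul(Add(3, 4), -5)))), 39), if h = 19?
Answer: 2613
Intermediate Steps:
Mul(Add(13, Add(h, Mul(-1, Mul(Add(3, 4), -5)))), 39) = Mul(Add(13, Add(19, Mul(-1, Mul(Add(3, 4), -5)))), 39) = Mul(Add(13, Add(19, Mul(-1, Mul(7, -5)))), 39) = Mul(Add(13, Add(19, Mul(-1, -35))), 39) = Mul(Add(13, Add(19, 35)), 39) = Mul(Add(13, 54), 39) = Mul(67, 39) = 2613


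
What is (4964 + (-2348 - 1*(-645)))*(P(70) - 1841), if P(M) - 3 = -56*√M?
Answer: -5993718 - 182616*√70 ≈ -7.5216e+6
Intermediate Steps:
P(M) = 3 - 56*√M
(4964 + (-2348 - 1*(-645)))*(P(70) - 1841) = (4964 + (-2348 - 1*(-645)))*((3 - 56*√70) - 1841) = (4964 + (-2348 + 645))*(-1838 - 56*√70) = (4964 - 1703)*(-1838 - 56*√70) = 3261*(-1838 - 56*√70) = -5993718 - 182616*√70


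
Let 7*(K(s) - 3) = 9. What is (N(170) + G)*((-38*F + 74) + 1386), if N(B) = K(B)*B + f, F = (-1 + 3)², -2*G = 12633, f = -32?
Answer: -51456066/7 ≈ -7.3509e+6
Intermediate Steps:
K(s) = 30/7 (K(s) = 3 + (⅐)*9 = 3 + 9/7 = 30/7)
G = -12633/2 (G = -½*12633 = -12633/2 ≈ -6316.5)
F = 4 (F = 2² = 4)
N(B) = -32 + 30*B/7 (N(B) = 30*B/7 - 32 = -32 + 30*B/7)
(N(170) + G)*((-38*F + 74) + 1386) = ((-32 + (30/7)*170) - 12633/2)*((-38*4 + 74) + 1386) = ((-32 + 5100/7) - 12633/2)*((-152 + 74) + 1386) = (4876/7 - 12633/2)*(-78 + 1386) = -78679/14*1308 = -51456066/7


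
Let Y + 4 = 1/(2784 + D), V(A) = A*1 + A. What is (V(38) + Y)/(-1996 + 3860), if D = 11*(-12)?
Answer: 190945/4943328 ≈ 0.038627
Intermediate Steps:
V(A) = 2*A (V(A) = A + A = 2*A)
D = -132
Y = -10607/2652 (Y = -4 + 1/(2784 - 132) = -4 + 1/2652 = -10607/2652 ≈ -3.9996)
(V(38) + Y)/(-1996 + 3860) = (2*38 - 10607/2652)/(-1996 + 3860) = (76 - 10607/2652)/1864 = (190945/2652)*(1/1864) = 190945/4943328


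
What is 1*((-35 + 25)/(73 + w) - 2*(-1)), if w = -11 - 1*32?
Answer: 5/3 ≈ 1.6667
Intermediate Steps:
w = -43 (w = -11 - 32 = -43)
1*((-35 + 25)/(73 + w) - 2*(-1)) = 1*((-35 + 25)/(73 - 43) - 2*(-1)) = 1*(-10/30 + 2) = 1*(-10*1/30 + 2) = 1*(-⅓ + 2) = 1*(5/3) = 5/3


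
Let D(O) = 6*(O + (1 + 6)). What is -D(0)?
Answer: -42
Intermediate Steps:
D(O) = 42 + 6*O (D(O) = 6*(O + 7) = 6*(7 + O) = 42 + 6*O)
-D(0) = -(42 + 6*0) = -(42 + 0) = -1*42 = -42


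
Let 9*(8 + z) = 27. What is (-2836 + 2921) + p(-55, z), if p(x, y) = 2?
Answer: 87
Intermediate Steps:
z = -5 (z = -8 + (⅑)*27 = -8 + 3 = -5)
(-2836 + 2921) + p(-55, z) = (-2836 + 2921) + 2 = 85 + 2 = 87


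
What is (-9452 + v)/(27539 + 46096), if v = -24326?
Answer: -33778/73635 ≈ -0.45872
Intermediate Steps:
(-9452 + v)/(27539 + 46096) = (-9452 - 24326)/(27539 + 46096) = -33778/73635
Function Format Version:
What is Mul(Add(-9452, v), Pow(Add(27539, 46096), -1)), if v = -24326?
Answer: Rational(-33778, 73635) ≈ -0.45872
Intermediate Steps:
Mul(Add(-9452, v), Pow(Add(27539, 46096), -1)) = Mul(Add(-9452, -24326), Pow(Add(27539, 46096), -1)) = Mul(-33778, Pow(73635, -1)) = Mul(-33778, Rational(1, 73635)) = Rational(-33778, 73635)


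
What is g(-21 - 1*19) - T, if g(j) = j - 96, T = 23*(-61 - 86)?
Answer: 3245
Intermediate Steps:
T = -3381 (T = 23*(-147) = -3381)
g(j) = -96 + j
g(-21 - 1*19) - T = (-96 + (-21 - 1*19)) - 1*(-3381) = (-96 + (-21 - 19)) + 3381 = (-96 - 40) + 3381 = -136 + 3381 = 3245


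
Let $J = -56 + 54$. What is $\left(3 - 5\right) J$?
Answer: $4$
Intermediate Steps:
$J = -2$
$\left(3 - 5\right) J = \left(3 - 5\right) \left(-2\right) = \left(-2\right) \left(-2\right) = 4$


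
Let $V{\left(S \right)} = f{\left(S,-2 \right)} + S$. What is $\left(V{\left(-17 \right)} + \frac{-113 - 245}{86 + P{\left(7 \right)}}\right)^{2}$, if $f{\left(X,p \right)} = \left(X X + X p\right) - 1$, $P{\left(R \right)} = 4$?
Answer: $\frac{183494116}{2025} \approx 90614.0$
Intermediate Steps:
$f{\left(X,p \right)} = -1 + X^{2} + X p$ ($f{\left(X,p \right)} = \left(X^{2} + X p\right) - 1 = -1 + X^{2} + X p$)
$V{\left(S \right)} = -1 + S^{2} - S$ ($V{\left(S \right)} = \left(-1 + S^{2} + S \left(-2\right)\right) + S = \left(-1 + S^{2} - 2 S\right) + S = -1 + S^{2} - S$)
$\left(V{\left(-17 \right)} + \frac{-113 - 245}{86 + P{\left(7 \right)}}\right)^{2} = \left(\left(-1 + \left(-17\right)^{2} - -17\right) + \frac{-113 - 245}{86 + 4}\right)^{2} = \left(\left(-1 + 289 + 17\right) - \frac{358}{90}\right)^{2} = \left(305 - \frac{179}{45}\right)^{2} = \left(\frac{13546}{45}\right)^{2} = \frac{183494116}{2025}$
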